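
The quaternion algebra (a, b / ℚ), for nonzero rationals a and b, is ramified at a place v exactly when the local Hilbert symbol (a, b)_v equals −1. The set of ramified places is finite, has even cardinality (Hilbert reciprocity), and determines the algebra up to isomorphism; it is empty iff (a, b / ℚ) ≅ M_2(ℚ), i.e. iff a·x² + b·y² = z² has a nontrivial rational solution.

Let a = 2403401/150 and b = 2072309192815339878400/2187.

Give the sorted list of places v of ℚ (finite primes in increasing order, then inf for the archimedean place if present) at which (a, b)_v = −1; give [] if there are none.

[3, 13]

Mod squares: a ≡ 6006, b ≡ 858. Check v ∈ {∞, 2, 3, 5, 7, 11, 13}.
v=∞: 6006 > 0 and 858 > 0  ⇒  (a,b)_∞ = +1.
v=5: a=5^-2·(≡1), b=5^2·(≡3) mod 5; (1|5)=+1, (3|5)=-1; (−1)^{-2·2·2}·(+1)^2·(-1)^-2 = +1.
v=3: a=3^-1·(≡1), b=3^-7·(≡1) mod 3; (1|3)=+1, (1|3)=+1; (−1)^{-1·-7·1}·(+1)^-7·(+1)^-1 = -1.
v=13: a=13^1·(≡8), b=13^3·(≡10) mod 13; (8|13)=-1, (10|13)=+1; (−1)^{1·3·6}·(-1)^3·(+1)^1 = -1.
v=2: v_2(a)=-1, v_2(b)=11; units ≡ 3, 5 (mod 8); ε·ε+αω+βω = 1·0+-1·1+11·1 ≡ 0  ⇒  (a,b)_2 = +1.
v=7: a=7^5·(≡1), b=7^12·(≡4) mod 7; (1|7)=+1, (4|7)=+1; (−1)^{5·12·3}·(+1)^12·(+1)^5 = +1.
v=11: a=11^1·(≡6), b=11^3·(≡1) mod 11; (6|11)=-1, (1|11)=+1; (−1)^{1·3·5}·(-1)^3·(+1)^1 = +1.
(6006, 858 / ℚ) ramifies at {3, 13}: a division algebra.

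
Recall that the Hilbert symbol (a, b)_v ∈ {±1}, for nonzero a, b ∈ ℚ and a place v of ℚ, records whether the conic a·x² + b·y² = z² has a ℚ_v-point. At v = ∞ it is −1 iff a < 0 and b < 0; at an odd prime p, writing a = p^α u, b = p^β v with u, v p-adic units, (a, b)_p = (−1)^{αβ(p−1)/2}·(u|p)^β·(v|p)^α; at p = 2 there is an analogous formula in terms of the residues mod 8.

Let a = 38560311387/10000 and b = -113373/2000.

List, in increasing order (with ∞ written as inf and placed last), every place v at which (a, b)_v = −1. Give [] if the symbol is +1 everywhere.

[2, 5, 17, 19]

(a, b) ≡ (3, -62985) mod (ℚ^×)²; places V = {2, 3, 5, 13, 17, 19, ∞}.
(a,b)_17: α=2, u≡6; β=1, v≡15 (mod 17); (6|17)=-1, (15|17)=+1; sign (−1)^0·-1^1·+1^2 = -1.
(a,b)_3: α=7, u≡1; β=3, v≡2 (mod 3); (1|3)=+1, (2|3)=-1; sign (−1)^1·+1^3·-1^7 = +1.
(a,b)_13: α=2, u≡4; β=1, v≡12 (mod 13); (4|13)=+1, (12|13)=+1; sign (−1)^0·+1^1·+1^2 = +1.
(a,b)_2: α=-4, β=-4; u≡3, v≡7 (mod 8); ε(u)ε(v)=1·1, αω(v)=-4·0, βω(u)=-4·1; sum ≡ 1  ⇒  -1.
(a,b)_19: α=2, u≡10; β=1, v≡15 (mod 19); (10|19)=-1, (15|19)=-1; sign (−1)^0·-1^1·-1^2 = -1.
(a,b)_5: α=-4, u≡2; β=-3, v≡2 (mod 5); (2|5)=-1, (2|5)=-1; sign (−1)^0·-1^-3·-1^-4 = -1.
(a,b)_∞: sgn(3)=+, sgn(-62985)=−, so +1.
|Ram(3, -62985)| = 4, even; anisotropic at {2, 5, 17, 19}.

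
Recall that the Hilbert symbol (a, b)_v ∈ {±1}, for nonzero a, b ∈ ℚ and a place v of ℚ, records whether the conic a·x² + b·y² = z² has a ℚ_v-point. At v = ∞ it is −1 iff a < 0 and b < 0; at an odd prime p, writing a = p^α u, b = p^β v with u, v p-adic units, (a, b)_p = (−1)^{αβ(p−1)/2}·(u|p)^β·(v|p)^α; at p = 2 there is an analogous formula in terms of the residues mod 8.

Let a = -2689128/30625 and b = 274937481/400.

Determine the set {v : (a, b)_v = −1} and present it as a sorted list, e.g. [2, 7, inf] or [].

[7, 31]

Mod squares: a ≡ -442, b ≡ 3689. Check v ∈ {∞, 2, 3, 5, 7, 13, 17, 31}.
v=2: v_2(a)=3, v_2(b)=-4; units ≡ 3, 1 (mod 8); ε·ε+αω+βω = 1·0+3·0+-4·1 ≡ 0  ⇒  (a,b)_2 = +1.
v=∞: -442 < 0 and 3689 > 0  ⇒  (a,b)_∞ = +1.
v=13: a=13^3·(≡5), b=13^2·(≡12) mod 13; (5|13)=-1, (12|13)=+1; (−1)^{3·2·6}·(-1)^2·(+1)^3 = +1.
v=5: a=5^-4·(≡3), b=5^-2·(≡1) mod 5; (3|5)=-1, (1|5)=+1; (−1)^{-4·-2·2}·(-1)^-2·(+1)^-4 = +1.
v=7: a=7^-2·(≡3), b=7^3·(≡4) mod 7; (3|7)=-1, (4|7)=+1; (−1)^{-2·3·3}·(-1)^3·(+1)^-2 = -1.
v=17: a=17^1·(≡15), b=17^1·(≡9) mod 17; (15|17)=+1, (9|17)=+1; (−1)^{1·1·8}·(+1)^1·(+1)^1 = +1.
v=3: a=3^2·(≡2), b=3^2·(≡2) mod 3; (2|3)=-1, (2|3)=-1; (−1)^{2·2·1}·(-1)^2·(-1)^2 = +1.
v=31: a=31^0·(≡11), b=31^1·(≡29) mod 31; (11|31)=-1, (29|31)=-1; (−1)^{0·1·15}·(-1)^1·(-1)^0 = -1.
|Ram(-442, 3689)| = 2, even; anisotropic at {7, 31}.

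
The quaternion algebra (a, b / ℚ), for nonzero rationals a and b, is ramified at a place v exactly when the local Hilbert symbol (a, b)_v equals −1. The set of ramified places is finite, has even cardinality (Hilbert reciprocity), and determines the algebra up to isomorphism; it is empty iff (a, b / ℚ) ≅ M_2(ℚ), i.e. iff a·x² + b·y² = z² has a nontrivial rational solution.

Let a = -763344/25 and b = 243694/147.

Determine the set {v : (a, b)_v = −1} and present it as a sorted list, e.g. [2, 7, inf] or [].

[2, 3]

Mod squares: a ≡ -589, b ≡ 6042. Check v ∈ {∞, 2, 3, 5, 7, 11, 19, 31, 53}.
v=2: v_2(a)=4, v_2(b)=1; units ≡ 3, 5 (mod 8); ε·ε+αω+βω = 1·0+4·1+1·1 ≡ 1  ⇒  (a,b)_2 = -1.
v=3: a=3^4·(≡2), b=3^-1·(≡1) mod 3; (2|3)=-1, (1|3)=+1; (−1)^{4·-1·1}·(-1)^-1·(+1)^4 = -1.
v=∞: -589 < 0 and 6042 > 0  ⇒  (a,b)_∞ = +1.
v=11: a=11^0·(≡4), b=11^2·(≡3) mod 11; (4|11)=+1, (3|11)=+1; (−1)^{0·2·5}·(+1)^2·(+1)^0 = +1.
v=5: a=5^-2·(≡1), b=5^0·(≡2) mod 5; (1|5)=+1, (2|5)=-1; (−1)^{-2·0·2}·(+1)^0·(-1)^-2 = +1.
v=31: a=31^1·(≡12), b=31^0·(≡19) mod 31; (12|31)=-1, (19|31)=+1; (−1)^{1·0·15}·(-1)^0·(+1)^1 = +1.
v=19: a=19^1·(≡11), b=19^1·(≡15) mod 19; (11|19)=+1, (15|19)=-1; (−1)^{1·1·9}·(+1)^1·(-1)^1 = +1.
v=7: a=7^0·(≡5), b=7^-2·(≡1) mod 7; (5|7)=-1, (1|7)=+1; (−1)^{0·-2·3}·(-1)^-2·(+1)^0 = +1.
v=53: a=53^0·(≡43), b=53^1·(≡32) mod 53; (43|53)=+1, (32|53)=-1; (−1)^{0·1·26}·(+1)^1·(-1)^0 = +1.
(-589, 6042 / ℚ) ramifies at {2, 3}: a division algebra.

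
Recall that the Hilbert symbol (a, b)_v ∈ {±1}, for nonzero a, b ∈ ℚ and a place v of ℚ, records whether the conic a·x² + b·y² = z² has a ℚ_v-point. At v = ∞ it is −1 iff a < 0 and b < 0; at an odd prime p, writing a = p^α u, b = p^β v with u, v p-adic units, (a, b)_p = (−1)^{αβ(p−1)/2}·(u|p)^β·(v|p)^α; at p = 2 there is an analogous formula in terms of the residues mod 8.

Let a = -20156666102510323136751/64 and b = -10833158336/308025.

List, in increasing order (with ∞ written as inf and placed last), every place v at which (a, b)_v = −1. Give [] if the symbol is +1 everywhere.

(a, b) ≡ (-391391, -70499) mod (ℚ^×)²; places V = {2, 3, 5, 7, 11, 13, 17, 23, 29, 37, ∞}.
(a,b)_3: α=2, u≡1; β=-2, v≡1 (mod 3); (1|3)=+1, (1|3)=+1; sign (−1)^0·+1^-2·+1^2 = +1.
(a,b)_37: α=2, u≡23; β=-2, v≡23 (mod 37); (23|37)=-1, (23|37)=-1; sign (−1)^0·-1^-2·-1^2 = +1.
(a,b)_7: α=1, u≡5; β=4, v≡3 (mod 7); (5|7)=-1, (3|7)=-1; sign (−1)^0·-1^4·-1^1 = -1.
(a,b)_2: α=-6, β=6; u≡1, v≡5 (mod 8); ε(u)ε(v)=0·0, αω(v)=-6·1, βω(u)=6·0; sum ≡ 0  ⇒  +1.
(a,b)_11: α=3, u≡5; β=1, v≡3 (mod 11); (5|11)=+1, (3|11)=+1; sign (−1)^1·+1^1·+1^3 = -1.
(a,b)_17: α=3, u≡11; β=1, v≡9 (mod 17); (11|17)=-1, (9|17)=+1; sign (−1)^0·-1^1·+1^3 = -1.
(a,b)_23: α=1, u≡18; β=0, v≡20 (mod 23); (18|23)=+1, (20|23)=-1; sign (−1)^0·+1^0·-1^1 = -1.
(a,b)_5: α=0, u≡1; β=-2, v≡4 (mod 5); (1|5)=+1, (4|5)=+1; sign (−1)^0·+1^-2·+1^0 = +1.
(a,b)_13: α=3, u≡4; β=1, v≡6 (mod 13); (4|13)=+1, (6|13)=-1; sign (−1)^0·+1^1·-1^3 = -1.
(a,b)_∞: sgn(-391391)=−, sgn(-70499)=−, so -1.
(a,b)_29: α=4, u≡20; β=1, v≡25 (mod 29); (20|29)=+1, (25|29)=+1; sign (−1)^0·+1^1·+1^4 = +1.
|Ram(-391391, -70499)| = 6, even; anisotropic at {7, 11, 13, 17, 23, ∞}.

[7, 11, 13, 17, 23, inf]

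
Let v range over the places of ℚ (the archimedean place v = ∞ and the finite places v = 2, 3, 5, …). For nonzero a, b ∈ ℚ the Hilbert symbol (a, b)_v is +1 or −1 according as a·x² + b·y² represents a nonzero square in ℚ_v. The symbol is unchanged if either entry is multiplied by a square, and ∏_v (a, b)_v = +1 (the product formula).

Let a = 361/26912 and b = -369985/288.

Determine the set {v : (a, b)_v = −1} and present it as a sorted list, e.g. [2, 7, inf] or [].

[5, 11]

(a, b) ≡ (2, -770) mod (ℚ^×)²; places V = {2, 3, 5, 7, 11, 19, 29, 31, ∞}.
(a,b)_29: α=-2, u≡14; β=0, v≡16 (mod 29); (14|29)=-1, (16|29)=+1; sign (−1)^0·-1^0·+1^-2 = +1.
(a,b)_11: α=0, u≡7; β=1, v≡7 (mod 11); (7|11)=-1, (7|11)=-1; sign (−1)^0·-1^1·-1^0 = -1.
(a,b)_7: α=0, u≡1; β=1, v≡2 (mod 7); (1|7)=+1, (2|7)=+1; sign (−1)^0·+1^1·+1^0 = +1.
(a,b)_5: α=0, u≡3; β=1, v≡1 (mod 5); (3|5)=-1, (1|5)=+1; sign (−1)^0·-1^1·+1^0 = -1.
(a,b)_3: α=0, u≡2; β=-2, v≡1 (mod 3); (2|3)=-1, (1|3)=+1; sign (−1)^0·-1^-2·+1^0 = +1.
(a,b)_2: α=-5, β=-5; u≡1, v≡7 (mod 8); ε(u)ε(v)=0·1, αω(v)=-5·0, βω(u)=-5·0; sum ≡ 0  ⇒  +1.
(a,b)_31: α=0, u≡5; β=2, v≡2 (mod 31); (5|31)=+1, (2|31)=+1; sign (−1)^0·+1^2·+1^0 = +1.
(a,b)_19: α=2, u≡12; β=0, v≡7 (mod 19); (12|19)=-1, (7|19)=+1; sign (−1)^0·-1^0·+1^2 = +1.
(a,b)_∞: sgn(2)=+, sgn(-770)=−, so +1.
(2, -770 / ℚ) ramifies at {5, 11}: a division algebra.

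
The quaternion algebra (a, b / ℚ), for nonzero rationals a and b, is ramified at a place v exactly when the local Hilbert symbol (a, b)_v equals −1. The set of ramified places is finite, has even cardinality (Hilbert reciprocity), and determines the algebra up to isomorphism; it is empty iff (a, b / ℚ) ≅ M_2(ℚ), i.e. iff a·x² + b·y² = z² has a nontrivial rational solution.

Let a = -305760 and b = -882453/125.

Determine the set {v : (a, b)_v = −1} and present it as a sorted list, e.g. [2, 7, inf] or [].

[11, inf]

(a, b) ≡ (-390, -36465) mod (ℚ^×)²; places V = {2, 3, 5, 7, 11, 13, 17, ∞}.
(a,b)_13: α=1, u≡10; β=1, v≡12 (mod 13); (10|13)=+1, (12|13)=+1; sign (−1)^0·+1^1·+1^1 = +1.
(a,b)_17: α=0, u≡2; β=1, v≡10 (mod 17); (2|17)=+1, (10|17)=-1; sign (−1)^0·+1^1·-1^0 = +1.
(a,b)_11: α=0, u≡7; β=3, v≡2 (mod 11); (7|11)=-1, (2|11)=-1; sign (−1)^0·-1^3·-1^0 = -1.
(a,b)_5: α=1, u≡3; β=-3, v≡2 (mod 5); (3|5)=-1, (2|5)=-1; sign (−1)^0·-1^-3·-1^1 = +1.
(a,b)_∞: sgn(-390)=−, sgn(-36465)=−, so -1.
(a,b)_2: α=5, β=0; u≡5, v≡7 (mod 8); ε(u)ε(v)=0·1, αω(v)=5·0, βω(u)=0·1; sum ≡ 0  ⇒  +1.
(a,b)_7: α=2, u≡4; β=0, v≡5 (mod 7); (4|7)=+1, (5|7)=-1; sign (−1)^0·+1^0·-1^2 = +1.
(a,b)_3: α=1, u≡2; β=1, v≡1 (mod 3); (2|3)=-1, (1|3)=+1; sign (−1)^1·-1^1·+1^1 = +1.
(-390, -36465 / ℚ) ramifies at {11, ∞}: a division algebra.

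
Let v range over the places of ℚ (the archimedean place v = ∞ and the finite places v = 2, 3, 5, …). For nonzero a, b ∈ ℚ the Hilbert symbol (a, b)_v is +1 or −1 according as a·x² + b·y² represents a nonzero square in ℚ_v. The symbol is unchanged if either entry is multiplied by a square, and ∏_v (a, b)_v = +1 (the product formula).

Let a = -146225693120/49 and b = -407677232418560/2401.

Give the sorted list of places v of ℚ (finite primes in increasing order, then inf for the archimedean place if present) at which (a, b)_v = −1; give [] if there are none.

Mod squares: a ≡ -2284776455, b ≡ -3278015. Check v ∈ {∞, 2, 5, 7, 13, 17, 29, 37, 41, 47}.
v=47: a=47^1·(≡31), b=47^1·(≡21) mod 47; (31|47)=-1, (21|47)=+1; (−1)^{1·1·23}·(-1)^1·(+1)^1 = +1.
v=∞: -2284776455 < 0 and -3278015 < 0  ⇒  (a,b)_∞ = -1.
v=5: a=5^1·(≡4), b=5^1·(≡3) mod 5; (4|5)=+1, (3|5)=-1; (−1)^{1·1·2}·(+1)^1·(-1)^1 = -1.
v=17: a=17^1·(≡4), b=17^2·(≡12) mod 17; (4|17)=+1, (12|17)=-1; (−1)^{1·2·8}·(+1)^2·(-1)^1 = -1.
v=29: a=29^1·(≡5), b=29^1·(≡1) mod 29; (5|29)=+1, (1|29)=+1; (−1)^{1·1·14}·(+1)^1·(+1)^1 = +1.
v=37: a=37^1·(≡26), b=37^1·(≡22) mod 37; (26|37)=+1, (22|37)=-1; (−1)^{1·1·18}·(+1)^1·(-1)^1 = -1.
v=41: a=41^1·(≡16), b=41^2·(≡13) mod 41; (16|41)=+1, (13|41)=-1; (−1)^{1·2·20}·(+1)^2·(-1)^1 = -1.
v=13: a=13^1·(≡3), b=13^1·(≡7) mod 13; (3|13)=+1, (7|13)=-1; (−1)^{1·1·6}·(+1)^1·(-1)^1 = -1.
v=2: v_2(a)=6, v_2(b)=8; units ≡ 1, 1 (mod 8); ε·ε+αω+βω = 0·0+6·0+8·0 ≡ 0  ⇒  (a,b)_2 = +1.
v=7: a=7^-2·(≡4), b=7^-4·(≡1) mod 7; (4|7)=+1, (1|7)=+1; (−1)^{-2·-4·3}·(+1)^-4·(+1)^-2 = +1.
Ram(-2284776455, -3278015) = {5, 13, 17, 37, 41, ∞}; no ℚ_5-point on the conic.

[5, 13, 17, 37, 41, inf]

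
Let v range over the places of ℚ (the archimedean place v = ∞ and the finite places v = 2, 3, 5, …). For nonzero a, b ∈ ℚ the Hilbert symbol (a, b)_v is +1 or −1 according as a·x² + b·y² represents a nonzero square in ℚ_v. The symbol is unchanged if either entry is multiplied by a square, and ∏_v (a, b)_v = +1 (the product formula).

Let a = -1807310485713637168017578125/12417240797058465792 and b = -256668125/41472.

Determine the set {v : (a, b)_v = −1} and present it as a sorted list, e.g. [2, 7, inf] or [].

(a, b) ≡ (-170810, -58) mod (ℚ^×)²; places V = {2, 3, 5, 7, 17, 19, 23, 29, 31, 41, 43, 47, ∞}.
(a,b)_43: α=-2, u≡26; β=0, v≡19 (mod 43); (26|43)=-1, (19|43)=-1; sign (−1)^0·-1^0·-1^-2 = +1.
(a,b)_41: α=2, u≡1; β=0, v≡27 (mod 41); (1|41)=+1, (27|41)=-1; sign (−1)^0·+1^0·-1^2 = +1.
(a,b)_47: α=2, u≡35; β=0, v≡8 (mod 47); (35|47)=-1, (8|47)=+1; sign (−1)^0·-1^0·+1^2 = +1.
(a,b)_7: α=4, u≡1; β=2, v≡6 (mod 7); (1|7)=+1, (6|7)=-1; sign (−1)^0·+1^2·-1^4 = +1.
(a,b)_17: α=2, u≡3; β=2, v≡12 (mod 17); (3|17)=-1, (12|17)=-1; sign (−1)^0·-1^2·-1^2 = +1.
(a,b)_2: α=-15, β=-9; u≡3, v≡3 (mod 8); ε(u)ε(v)=1·1, αω(v)=-15·1, βω(u)=-9·1; sum ≡ 1  ⇒  -1.
(a,b)_19: α=1, u≡5; β=0, v≡14 (mod 19); (5|19)=+1, (14|19)=-1; sign (−1)^0·+1^0·-1^1 = -1.
(a,b)_31: α=1, u≡14; β=0, v≡10 (mod 31); (14|31)=+1, (10|31)=+1; sign (−1)^0·+1^0·+1^1 = +1.
(a,b)_29: α=3, u≡11; β=1, v≡15 (mod 29); (11|29)=-1, (15|29)=-1; sign (−1)^0·-1^1·-1^3 = +1.
(a,b)_3: α=-18, u≡1; β=-4, v≡2 (mod 3); (1|3)=+1, (2|3)=-1; sign (−1)^0·+1^-4·-1^-18 = +1.
(a,b)_23: α=-2, u≡19; β=0, v≡10 (mod 23); (19|23)=-1, (10|23)=-1; sign (−1)^0·-1^0·-1^-2 = +1.
(a,b)_∞: sgn(-170810)=−, sgn(-58)=−, so -1.
(a,b)_5: α=11, u≡2; β=4, v≡3 (mod 5); (2|5)=-1, (3|5)=-1; sign (−1)^0·-1^4·-1^11 = -1.
|Ram(-170810, -58)| = 4, even; anisotropic at {2, 5, 19, ∞}.

[2, 5, 19, inf]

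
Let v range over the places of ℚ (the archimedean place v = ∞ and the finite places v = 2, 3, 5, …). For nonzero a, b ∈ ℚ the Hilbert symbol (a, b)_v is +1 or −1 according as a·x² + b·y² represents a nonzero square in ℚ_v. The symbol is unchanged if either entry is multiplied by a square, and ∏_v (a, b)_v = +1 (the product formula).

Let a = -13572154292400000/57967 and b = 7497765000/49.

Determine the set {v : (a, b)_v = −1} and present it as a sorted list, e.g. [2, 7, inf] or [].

(a, b) ≡ (-770, 34) mod (ℚ^×)²; places V = {2, 3, 5, 7, 11, 13, 17, ∞}.
(a,b)_3: α=6, u≡1; β=6, v≡1 (mod 3); (1|3)=+1, (1|3)=+1; sign (−1)^0·+1^6·+1^6 = +1.
(a,b)_13: α=-2, u≡3; β=0, v≡5 (mod 13); (3|13)=+1, (5|13)=-1; sign (−1)^0·+1^0·-1^-2 = +1.
(a,b)_2: α=7, β=3; u≡7, v≡1 (mod 8); ε(u)ε(v)=1·0, αω(v)=7·0, βω(u)=3·0; sum ≡ 0  ⇒  +1.
(a,b)_7: α=-3, u≡4; β=-2, v≡5 (mod 7); (4|7)=+1, (5|7)=-1; sign (−1)^0·+1^-2·-1^-3 = -1.
(a,b)_11: α=5, u≡10; β=2, v≡4 (mod 11); (10|11)=-1, (4|11)=+1; sign (−1)^0·-1^2·+1^5 = +1.
(a,b)_17: α=2, u≡10; β=1, v≡4 (mod 17); (10|17)=-1, (4|17)=+1; sign (−1)^0·-1^1·+1^2 = -1.
(a,b)_5: α=5, u≡1; β=4, v≡1 (mod 5); (1|5)=+1, (1|5)=+1; sign (−1)^0·+1^4·+1^5 = +1.
(a,b)_∞: sgn(-770)=−, sgn(34)=+, so +1.
|Ram(-770, 34)| = 2, even; anisotropic at {7, 17}.

[7, 17]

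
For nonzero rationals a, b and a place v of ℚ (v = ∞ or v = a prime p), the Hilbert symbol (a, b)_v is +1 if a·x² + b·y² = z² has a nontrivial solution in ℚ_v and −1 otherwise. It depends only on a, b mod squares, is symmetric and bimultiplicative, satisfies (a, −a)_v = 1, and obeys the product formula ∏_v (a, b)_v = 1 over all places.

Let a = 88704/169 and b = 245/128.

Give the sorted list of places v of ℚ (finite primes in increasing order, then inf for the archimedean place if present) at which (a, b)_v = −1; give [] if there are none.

[7, 11]

Mod squares: a ≡ 154, b ≡ 10. Check v ∈ {∞, 2, 3, 5, 7, 11, 13}.
v=11: a=11^1·(≡3), b=11^0·(≡2) mod 11; (3|11)=+1, (2|11)=-1; (−1)^{1·0·5}·(+1)^0·(-1)^1 = -1.
v=∞: 154 > 0 and 10 > 0  ⇒  (a,b)_∞ = +1.
v=5: a=5^0·(≡1), b=5^1·(≡3) mod 5; (1|5)=+1, (3|5)=-1; (−1)^{0·1·2}·(+1)^1·(-1)^0 = +1.
v=3: a=3^2·(≡1), b=3^0·(≡1) mod 3; (1|3)=+1, (1|3)=+1; (−1)^{2·0·1}·(+1)^0·(+1)^2 = +1.
v=2: v_2(a)=7, v_2(b)=-7; units ≡ 5, 5 (mod 8); ε·ε+αω+βω = 0·0+7·1+-7·1 ≡ 0  ⇒  (a,b)_2 = +1.
v=13: a=13^-2·(≡5), b=13^0·(≡1) mod 13; (5|13)=-1, (1|13)=+1; (−1)^{-2·0·6}·(-1)^0·(+1)^-2 = +1.
v=7: a=7^1·(≡2), b=7^2·(≡6) mod 7; (2|7)=+1, (6|7)=-1; (−1)^{1·2·3}·(+1)^2·(-1)^1 = -1.
(154, 10 / ℚ) ramifies at {7, 11}: a division algebra.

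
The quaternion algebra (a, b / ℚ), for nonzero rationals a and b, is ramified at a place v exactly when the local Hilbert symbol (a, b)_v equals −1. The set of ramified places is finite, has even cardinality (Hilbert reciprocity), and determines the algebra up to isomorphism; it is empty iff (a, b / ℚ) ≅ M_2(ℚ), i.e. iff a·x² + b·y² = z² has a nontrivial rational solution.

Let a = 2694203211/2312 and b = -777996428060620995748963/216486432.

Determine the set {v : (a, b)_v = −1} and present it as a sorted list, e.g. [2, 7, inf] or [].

[31, 37]

(a, b) ≡ (130758, -2294) mod (ℚ^×)²; places V = {2, 3, 7, 17, 19, 29, 31, 37, ∞}.
(a,b)_7: α=2, u≡3; β=4, v≡4 (mod 7); (3|7)=-1, (4|7)=+1; sign (−1)^0·-1^4·+1^2 = +1.
(a,b)_2: α=-3, β=-5; u≡3, v≡5 (mod 8); ε(u)ε(v)=1·0, αω(v)=-3·1, βω(u)=-5·1; sum ≡ 0  ⇒  +1.
(a,b)_29: α=2, u≡11; β=6, v≡18 (mod 29); (11|29)=-1, (18|29)=-1; sign (−1)^0·-1^6·-1^2 = +1.
(a,b)_19: α=1, u≡7; β=2, v≡4 (mod 19); (7|19)=+1, (4|19)=+1; sign (−1)^0·+1^2·+1^1 = +1.
(a,b)_3: α=1, u≡2; β=-4, v≡1 (mod 3); (2|3)=-1, (1|3)=+1; sign (−1)^0·-1^-4·+1^1 = +1.
(a,b)_17: α=-2, u≡6; β=-4, v≡9 (mod 17); (6|17)=-1, (9|17)=+1; sign (−1)^0·-1^-4·+1^-2 = +1.
(a,b)_37: α=1, u≡23; β=3, v≡9 (mod 37); (23|37)=-1, (9|37)=+1; sign (−1)^0·-1^3·+1^1 = -1.
(a,b)_∞: sgn(130758)=+, sgn(-2294)=−, so +1.
(a,b)_31: α=1, u≡4; β=3, v≡14 (mod 31); (4|31)=+1, (14|31)=+1; sign (−1)^1·+1^3·+1^1 = -1.
(130758, -2294 / ℚ) ramifies at {31, 37}: a division algebra.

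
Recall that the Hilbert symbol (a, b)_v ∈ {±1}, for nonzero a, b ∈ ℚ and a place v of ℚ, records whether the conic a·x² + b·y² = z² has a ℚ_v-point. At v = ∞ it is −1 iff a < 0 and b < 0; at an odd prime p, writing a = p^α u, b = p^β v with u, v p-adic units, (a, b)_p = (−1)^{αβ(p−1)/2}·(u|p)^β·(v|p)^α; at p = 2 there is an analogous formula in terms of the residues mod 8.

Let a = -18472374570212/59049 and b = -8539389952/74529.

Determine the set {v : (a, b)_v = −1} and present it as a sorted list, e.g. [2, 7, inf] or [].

[43, inf]

(a, b) ≡ (-17, -521203) mod (ℚ^×)²; places V = {2, 3, 7, 13, 17, 23, 31, 43, ∞}.
(a,b)_43: α=2, u≡2; β=1, v≡22 (mod 43); (2|43)=-1, (22|43)=-1; sign (−1)^0·-1^1·-1^2 = -1.
(a,b)_2: α=2, β=14; u≡7, v≡5 (mod 8); ε(u)ε(v)=1·0, αω(v)=2·1, βω(u)=14·0; sum ≡ 0  ⇒  +1.
(a,b)_31: α=2, u≡28; β=1, v≡2 (mod 31); (28|31)=+1, (2|31)=+1; sign (−1)^0·+1^1·+1^2 = +1.
(a,b)_23: α=2, u≡16; β=1, v≡10 (mod 23); (16|23)=+1, (10|23)=-1; sign (−1)^0·+1^1·-1^2 = +1.
(a,b)_7: α=0, u≡1; β=-2, v≡6 (mod 7); (1|7)=+1, (6|7)=-1; sign (−1)^0·+1^-2·-1^0 = +1.
(a,b)_∞: sgn(-17)=−, sgn(-521203)=−, so -1.
(a,b)_13: α=0, u≡3; β=-2, v≡2 (mod 13); (3|13)=+1, (2|13)=-1; sign (−1)^0·+1^-2·-1^0 = +1.
(a,b)_17: α=3, u≡2; β=1, v≡15 (mod 17); (2|17)=+1, (15|17)=+1; sign (−1)^0·+1^1·+1^3 = +1.
(a,b)_3: α=-10, u≡1; β=-2, v≡2 (mod 3); (1|3)=+1, (2|3)=-1; sign (−1)^0·+1^-2·-1^-10 = +1.
|Ram(-17, -521203)| = 2, even; anisotropic at {43, ∞}.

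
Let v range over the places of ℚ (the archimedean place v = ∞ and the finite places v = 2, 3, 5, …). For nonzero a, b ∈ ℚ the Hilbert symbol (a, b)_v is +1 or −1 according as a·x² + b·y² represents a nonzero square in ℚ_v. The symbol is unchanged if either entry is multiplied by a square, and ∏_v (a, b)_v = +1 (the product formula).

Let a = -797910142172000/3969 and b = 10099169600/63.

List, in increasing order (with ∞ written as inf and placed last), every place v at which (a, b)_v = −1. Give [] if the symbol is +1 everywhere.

Mod squares: a ≡ -1430, b ≡ 1547. Check v ∈ {∞, 2, 3, 5, 7, 11, 13, 17}.
v=∞: -1430 < 0 and 1547 > 0  ⇒  (a,b)_∞ = +1.
v=5: a=5^3·(≡1), b=5^2·(≡3) mod 5; (1|5)=+1, (3|5)=-1; (−1)^{3·2·2}·(+1)^2·(-1)^3 = -1.
v=11: a=11^1·(≡2), b=11^0·(≡10) mod 11; (2|11)=-1, (10|11)=-1; (−1)^{1·0·5}·(-1)^0·(-1)^1 = -1.
v=13: a=13^7·(≡7), b=13^5·(≡11) mod 13; (7|13)=-1, (11|13)=-1; (−1)^{7·5·6}·(-1)^5·(-1)^7 = +1.
v=2: v_2(a)=5, v_2(b)=6; units ≡ 5, 3 (mod 8); ε·ε+αω+βω = 0·1+5·1+6·1 ≡ 1  ⇒  (a,b)_2 = -1.
v=7: a=7^-2·(≡6), b=7^-1·(≡1) mod 7; (6|7)=-1, (1|7)=+1; (−1)^{-2·-1·3}·(-1)^-1·(+1)^-2 = -1.
v=17: a=17^2·(≡15), b=17^1·(≡5) mod 17; (15|17)=+1, (5|17)=-1; (−1)^{2·1·8}·(+1)^1·(-1)^2 = +1.
v=3: a=3^-4·(≡1), b=3^-2·(≡2) mod 3; (1|3)=+1, (2|3)=-1; (−1)^{-4·-2·1}·(+1)^-2·(-1)^-4 = +1.
|Ram(-1430, 1547)| = 4, even; anisotropic at {2, 5, 7, 11}.

[2, 5, 7, 11]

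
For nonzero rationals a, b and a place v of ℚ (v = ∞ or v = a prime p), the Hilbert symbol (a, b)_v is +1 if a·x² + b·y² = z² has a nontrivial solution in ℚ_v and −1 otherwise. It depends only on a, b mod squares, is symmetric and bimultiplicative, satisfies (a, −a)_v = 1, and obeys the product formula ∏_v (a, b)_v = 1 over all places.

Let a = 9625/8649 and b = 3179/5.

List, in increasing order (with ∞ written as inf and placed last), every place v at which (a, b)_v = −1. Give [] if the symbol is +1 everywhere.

Mod squares: a ≡ 385, b ≡ 55. Check v ∈ {∞, 2, 3, 5, 7, 11, 17, 31}.
v=7: a=7^1·(≡6), b=7^0·(≡3) mod 7; (6|7)=-1, (3|7)=-1; (−1)^{1·0·3}·(-1)^0·(-1)^1 = -1.
v=3: a=3^-2·(≡1), b=3^0·(≡1) mod 3; (1|3)=+1, (1|3)=+1; (−1)^{-2·0·1}·(+1)^0·(+1)^-2 = +1.
v=2: v_2(a)=0, v_2(b)=0; units ≡ 1, 7 (mod 8); ε·ε+αω+βω = 0·1+0·0+0·0 ≡ 0  ⇒  (a,b)_2 = +1.
v=17: a=17^0·(≡12), b=17^2·(≡9) mod 17; (12|17)=-1, (9|17)=+1; (−1)^{0·2·8}·(-1)^2·(+1)^0 = +1.
v=11: a=11^1·(≡2), b=11^1·(≡5) mod 11; (2|11)=-1, (5|11)=+1; (−1)^{1·1·5}·(-1)^1·(+1)^1 = +1.
v=31: a=31^-2·(≡12), b=31^0·(≡22) mod 31; (12|31)=-1, (22|31)=-1; (−1)^{-2·0·15}·(-1)^0·(-1)^-2 = +1.
v=5: a=5^3·(≡3), b=5^-1·(≡4) mod 5; (3|5)=-1, (4|5)=+1; (−1)^{3·-1·2}·(-1)^-1·(+1)^3 = -1.
v=∞: 385 > 0 and 55 > 0  ⇒  (a,b)_∞ = +1.
|Ram(385, 55)| = 2, even; anisotropic at {5, 7}.

[5, 7]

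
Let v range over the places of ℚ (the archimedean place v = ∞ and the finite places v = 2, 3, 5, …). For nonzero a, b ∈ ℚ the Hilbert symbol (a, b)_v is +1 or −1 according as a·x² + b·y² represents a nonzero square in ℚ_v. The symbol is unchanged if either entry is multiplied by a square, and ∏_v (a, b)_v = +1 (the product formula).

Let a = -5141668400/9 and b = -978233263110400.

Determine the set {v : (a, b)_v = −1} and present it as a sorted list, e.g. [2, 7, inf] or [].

(a, b) ≡ (-11, -1081) mod (ℚ^×)²; places V = {2, 3, 5, 11, 23, 47, ∞}.
(a,b)_5: α=2, u≡1; β=2, v≡4 (mod 5); (1|5)=+1, (4|5)=+1; sign (−1)^0·+1^2·+1^2 = +1.
(a,b)_2: α=4, β=8; u≡5, v≡7 (mod 8); ε(u)ε(v)=0·1, αω(v)=4·0, βω(u)=8·1; sum ≡ 0  ⇒  +1.
(a,b)_3: α=-2, u≡1; β=0, v≡2 (mod 3); (1|3)=+1, (2|3)=-1; sign (−1)^0·+1^0·-1^-2 = +1.
(a,b)_23: α=2, u≡12; β=3, v≡10 (mod 23); (12|23)=+1, (10|23)=-1; sign (−1)^0·+1^3·-1^2 = +1.
(a,b)_11: α=1, u≡7; β=2, v≡10 (mod 11); (7|11)=-1, (10|11)=-1; sign (−1)^0·-1^2·-1^1 = -1.
(a,b)_∞: sgn(-11)=−, sgn(-1081)=−, so -1.
(a,b)_47: α=2, u≡24; β=3, v≡27 (mod 47); (24|47)=+1, (27|47)=+1; sign (−1)^0·+1^3·+1^2 = +1.
Ram(-11, -1081) = {11, ∞}; no ℚ_11-point on the conic.

[11, inf]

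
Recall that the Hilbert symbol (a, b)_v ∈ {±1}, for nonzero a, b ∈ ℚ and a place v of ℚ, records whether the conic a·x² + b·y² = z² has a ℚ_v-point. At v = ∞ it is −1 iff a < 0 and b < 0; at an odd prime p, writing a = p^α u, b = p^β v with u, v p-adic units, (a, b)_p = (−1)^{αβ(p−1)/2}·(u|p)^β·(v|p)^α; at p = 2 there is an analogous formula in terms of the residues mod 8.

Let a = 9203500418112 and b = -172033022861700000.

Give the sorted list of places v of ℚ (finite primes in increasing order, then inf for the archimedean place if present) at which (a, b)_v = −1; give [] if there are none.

[5, 11, 13, 19]

Mod squares: a ≡ 17017, b ≡ -570570. Check v ∈ {∞, 2, 3, 5, 7, 11, 13, 17, 19}.
v=13: a=13^1·(≡9), b=13^1·(≡6) mod 13; (9|13)=+1, (6|13)=-1; (−1)^{1·1·6}·(+1)^1·(-1)^1 = -1.
v=11: a=11^1·(≡6), b=11^1·(≡2) mod 11; (6|11)=-1, (2|11)=-1; (−1)^{1·1·5}·(-1)^1·(-1)^1 = -1.
v=5: a=5^0·(≡2), b=5^5·(≡1) mod 5; (2|5)=-1, (1|5)=+1; (−1)^{0·5·2}·(-1)^5·(+1)^0 = -1.
v=∞: 17017 > 0 and -570570 < 0  ⇒  (a,b)_∞ = +1.
v=2: v_2(a)=6, v_2(b)=5; units ≡ 1, 3 (mod 8); ε·ε+αω+βω = 0·1+6·1+5·0 ≡ 0  ⇒  (a,b)_2 = +1.
v=17: a=17^3·(≡8), b=17^4·(≡16) mod 17; (8|17)=+1, (16|17)=+1; (−1)^{3·4·8}·(+1)^4·(+1)^3 = +1.
v=7: a=7^1·(≡1), b=7^1·(≡5) mod 7; (1|7)=+1, (5|7)=-1; (−1)^{1·1·3}·(+1)^1·(-1)^1 = +1.
v=19: a=19^2·(≡8), b=19^3·(≡9) mod 19; (8|19)=-1, (9|19)=+1; (−1)^{2·3·9}·(-1)^3·(+1)^2 = -1.
v=3: a=3^4·(≡1), b=3^1·(≡1) mod 3; (1|3)=+1, (1|3)=+1; (−1)^{4·1·1}·(+1)^1·(+1)^4 = +1.
(17017, -570570 / ℚ) ramifies at {5, 11, 13, 19}: a division algebra.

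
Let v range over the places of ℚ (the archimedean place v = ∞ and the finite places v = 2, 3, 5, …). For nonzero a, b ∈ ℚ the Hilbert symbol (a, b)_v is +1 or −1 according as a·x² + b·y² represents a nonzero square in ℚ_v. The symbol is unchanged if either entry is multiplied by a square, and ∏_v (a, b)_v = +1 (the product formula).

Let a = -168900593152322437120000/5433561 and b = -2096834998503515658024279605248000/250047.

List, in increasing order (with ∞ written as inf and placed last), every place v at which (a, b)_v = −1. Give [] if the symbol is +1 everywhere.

(a, b) ≡ (-418, -146965) mod (ℚ^×)²; places V = {2, 3, 5, 7, 11, 13, 17, 19, 37, ∞}.
(a,b)_3: α=-4, u≡2; β=-6, v≡2 (mod 3); (2|3)=-1, (2|3)=-1; sign (−1)^0·-1^-6·-1^-4 = +1.
(a,b)_11: α=3, u≡6; β=2, v≡7 (mod 11); (6|11)=-1, (7|11)=-1; sign (−1)^0·-1^2·-1^3 = -1.
(a,b)_7: α=-2, u≡4; β=-3, v≡6 (mod 7); (4|7)=+1, (6|7)=-1; sign (−1)^0·+1^-3·-1^-2 = +1.
(a,b)_5: α=4, u≡3; β=3, v≡3 (mod 5); (3|5)=-1, (3|5)=-1; sign (−1)^0·-1^3·-1^4 = -1.
(a,b)_19: α=3, u≡9; β=3, v≡11 (mod 19); (9|19)=+1, (11|19)=+1; sign (−1)^1·+1^3·+1^3 = -1.
(a,b)_37: α=-2, u≡12; β=0, v≡11 (mod 37); (12|37)=+1, (11|37)=+1; sign (−1)^0·+1^0·+1^-2 = +1.
(a,b)_13: α=2, u≡11; β=3, v≡11 (mod 13); (11|13)=-1, (11|13)=-1; sign (−1)^0·-1^3·-1^2 = -1.
(a,b)_17: α=4, u≡12; β=11, v≡4 (mod 17); (12|17)=-1, (4|17)=+1; sign (−1)^0·-1^11·+1^4 = -1.
(a,b)_∞: sgn(-418)=−, sgn(-146965)=−, so -1.
(a,b)_2: α=21, β=28; u≡7, v≡3 (mod 8); ε(u)ε(v)=1·1, αω(v)=21·1, βω(u)=28·0; sum ≡ 0  ⇒  +1.
Ram(-418, -146965) = {5, 11, 13, 17, 19, ∞}; no ℚ_5-point on the conic.

[5, 11, 13, 17, 19, inf]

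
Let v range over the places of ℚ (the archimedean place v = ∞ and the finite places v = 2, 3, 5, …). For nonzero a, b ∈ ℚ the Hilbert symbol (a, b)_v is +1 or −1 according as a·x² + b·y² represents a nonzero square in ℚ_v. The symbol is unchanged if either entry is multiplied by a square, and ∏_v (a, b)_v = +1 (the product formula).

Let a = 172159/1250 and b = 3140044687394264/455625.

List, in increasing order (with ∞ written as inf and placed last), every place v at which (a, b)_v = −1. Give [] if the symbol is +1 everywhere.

[13, 41]

(a, b) ≡ (344318, 26486) mod (ℚ^×)²; places V = {2, 3, 5, 13, 17, 19, 41, ∞}.
(a,b)_19: α=1, u≡10; β=3, v≡11 (mod 19); (10|19)=-1, (11|19)=+1; sign (−1)^1·-1^3·+1^1 = +1.
(a,b)_3: α=0, u≡2; β=-6, v≡2 (mod 3); (2|3)=-1, (2|3)=-1; sign (−1)^0·-1^-6·-1^0 = +1.
(a,b)_∞: sgn(344318)=+, sgn(26486)=+, so +1.
(a,b)_2: α=-1, β=3; u≡7, v≡3 (mod 8); ε(u)ε(v)=1·1, αω(v)=-1·1, βω(u)=3·0; sum ≡ 0  ⇒  +1.
(a,b)_13: α=1, u≡11; β=2, v≡8 (mod 13); (11|13)=-1, (8|13)=-1; sign (−1)^0·-1^2·-1^1 = -1.
(a,b)_5: α=-4, u≡2; β=-4, v≡1 (mod 5); (2|5)=-1, (1|5)=+1; sign (−1)^0·-1^-4·+1^-4 = +1.
(a,b)_17: α=1, u≡7; β=3, v≡10 (mod 17); (7|17)=-1, (10|17)=-1; sign (−1)^0·-1^3·-1^1 = +1.
(a,b)_41: α=1, u≡7; β=3, v≡10 (mod 41); (7|41)=-1, (10|41)=+1; sign (−1)^0·-1^3·+1^1 = -1.
|Ram(344318, 26486)| = 2, even; anisotropic at {13, 41}.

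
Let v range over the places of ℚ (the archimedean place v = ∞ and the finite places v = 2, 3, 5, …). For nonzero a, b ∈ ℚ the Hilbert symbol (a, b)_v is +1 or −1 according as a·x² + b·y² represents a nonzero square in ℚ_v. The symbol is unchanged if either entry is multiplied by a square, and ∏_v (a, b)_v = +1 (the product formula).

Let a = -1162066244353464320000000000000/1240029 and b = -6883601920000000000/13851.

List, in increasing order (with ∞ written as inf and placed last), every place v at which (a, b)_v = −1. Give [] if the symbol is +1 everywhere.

[3, 5, 13, 19, 23, inf]

(a, b) ≡ (-4830, -96577) mod (ℚ^×)²; places V = {2, 3, 5, 7, 13, 17, 19, 23, ∞}.
(a,b)_19: α=2, u≡13; β=-1, v≡16 (mod 19); (13|19)=-1, (16|19)=+1; sign (−1)^0·-1^-1·+1^2 = -1.
(a,b)_7: α=-1, u≡5; β=0, v≡4 (mod 7); (5|7)=-1, (4|7)=+1; sign (−1)^0·-1^0·+1^-1 = +1.
(a,b)_17: α=2, u≡13; β=1, v≡10 (mod 17); (13|17)=+1, (10|17)=-1; sign (−1)^0·+1^1·-1^2 = +1.
(a,b)_5: α=13, u≡4; β=10, v≡2 (mod 5); (4|5)=+1, (2|5)=-1; sign (−1)^0·+1^10·-1^13 = -1.
(a,b)_23: α=5, u≡21; β=3, v≡22 (mod 23); (21|23)=-1, (22|23)=-1; sign (−1)^1·-1^3·-1^5 = -1.
(a,b)_3: α=-11, u≡1; β=-6, v≡2 (mod 3); (1|3)=+1, (2|3)=-1; sign (−1)^0·+1^-6·-1^-11 = -1.
(a,b)_∞: sgn(-4830)=−, sgn(-96577)=−, so -1.
(a,b)_13: α=2, u≡7; β=1, v≡5 (mod 13); (7|13)=-1, (5|13)=-1; sign (−1)^0·-1^1·-1^2 = -1.
(a,b)_2: α=23, β=18; u≡1, v≡7 (mod 8); ε(u)ε(v)=0·1, αω(v)=23·0, βω(u)=18·0; sum ≡ 0  ⇒  +1.
|Ram(-4830, -96577)| = 6, even; anisotropic at {3, 5, 13, 19, 23, ∞}.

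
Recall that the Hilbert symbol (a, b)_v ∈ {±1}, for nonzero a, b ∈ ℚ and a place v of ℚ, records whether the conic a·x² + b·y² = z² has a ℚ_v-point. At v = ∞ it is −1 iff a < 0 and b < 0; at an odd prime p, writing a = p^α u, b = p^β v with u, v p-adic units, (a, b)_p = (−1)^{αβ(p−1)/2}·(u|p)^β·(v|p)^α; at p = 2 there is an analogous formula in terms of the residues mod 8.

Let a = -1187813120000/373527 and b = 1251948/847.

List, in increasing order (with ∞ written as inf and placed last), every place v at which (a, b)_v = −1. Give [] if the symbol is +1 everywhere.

[2, 19]

Mod squares: a ≡ -266, b ≡ 21. Check v ∈ {∞, 2, 3, 5, 7, 11, 13, 17, 19}.
v=11: a=11^-2·(≡3), b=11^-2·(≡7) mod 11; (3|11)=+1, (7|11)=-1; (−1)^{-2·-2·5}·(+1)^-2·(-1)^-2 = +1.
v=∞: -266 < 0 and 21 > 0  ⇒  (a,b)_∞ = +1.
v=5: a=5^4·(≡4), b=5^0·(≡4) mod 5; (4|5)=+1, (4|5)=+1; (−1)^{4·0·2}·(+1)^0·(+1)^4 = +1.
v=19: a=19^1·(≡17), b=19^2·(≡13) mod 19; (17|19)=+1, (13|19)=-1; (−1)^{1·2·9}·(+1)^2·(-1)^1 = -1.
v=3: a=3^-2·(≡1), b=3^1·(≡1) mod 3; (1|3)=+1, (1|3)=+1; (−1)^{-2·1·1}·(+1)^1·(+1)^-2 = +1.
v=17: a=17^2·(≡7), b=17^2·(≡1) mod 17; (7|17)=-1, (1|17)=+1; (−1)^{2·2·8}·(-1)^2·(+1)^2 = +1.
v=13: a=13^2·(≡11), b=13^0·(≡11) mod 13; (11|13)=-1, (11|13)=-1; (−1)^{2·0·6}·(-1)^0·(-1)^2 = +1.
v=7: a=7^-3·(≡1), b=7^-1·(≡6) mod 7; (1|7)=+1, (6|7)=-1; (−1)^{-3·-1·3}·(+1)^-1·(-1)^-3 = +1.
v=2: v_2(a)=11, v_2(b)=2; units ≡ 3, 5 (mod 8); ε·ε+αω+βω = 1·0+11·1+2·1 ≡ 1  ⇒  (a,b)_2 = -1.
(-266, 21 / ℚ) ramifies at {2, 19}: a division algebra.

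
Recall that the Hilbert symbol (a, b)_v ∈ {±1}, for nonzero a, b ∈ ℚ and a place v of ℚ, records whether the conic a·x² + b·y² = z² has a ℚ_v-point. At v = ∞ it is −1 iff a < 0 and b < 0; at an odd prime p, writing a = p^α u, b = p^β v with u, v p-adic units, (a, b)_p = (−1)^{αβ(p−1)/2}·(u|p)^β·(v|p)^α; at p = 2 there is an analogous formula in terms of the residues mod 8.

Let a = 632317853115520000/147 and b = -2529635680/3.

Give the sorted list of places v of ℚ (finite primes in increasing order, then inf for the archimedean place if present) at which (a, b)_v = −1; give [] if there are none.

Mod squares: a ≡ 759, b ≡ -7410. Check v ∈ {∞, 2, 3, 5, 7, 11, 13, 19, 23}.
v=7: a=7^-2·(≡3), b=7^0·(≡3) mod 7; (3|7)=-1, (3|7)=-1; (−1)^{-2·0·3}·(-1)^0·(-1)^-2 = +1.
v=∞: 759 > 0 and -7410 < 0  ⇒  (a,b)_∞ = +1.
v=13: a=13^2·(≡5), b=13^1·(≡11) mod 13; (5|13)=-1, (11|13)=-1; (−1)^{2·1·6}·(-1)^1·(-1)^2 = -1.
v=19: a=19^2·(≡15), b=19^1·(≡6) mod 19; (15|19)=-1, (6|19)=+1; (−1)^{2·1·9}·(-1)^1·(+1)^2 = -1.
v=23: a=23^3·(≡22), b=23^2·(≡11) mod 23; (22|23)=-1, (11|23)=-1; (−1)^{3·2·11}·(-1)^2·(-1)^3 = -1.
v=5: a=5^4·(≡1), b=5^1·(≡3) mod 5; (1|5)=+1, (3|5)=-1; (−1)^{4·1·2}·(+1)^1·(-1)^4 = +1.
v=3: a=3^-1·(≡1), b=3^-1·(≡2) mod 3; (1|3)=+1, (2|3)=-1; (−1)^{-1·-1·1}·(+1)^-1·(-1)^-1 = +1.
v=11: a=11^3·(≡4), b=11^2·(≡1) mod 11; (4|11)=+1, (1|11)=+1; (−1)^{3·2·5}·(+1)^2·(+1)^3 = +1.
v=2: v_2(a)=10, v_2(b)=5; units ≡ 7, 7 (mod 8); ε·ε+αω+βω = 1·1+10·0+5·0 ≡ 1  ⇒  (a,b)_2 = -1.
Ram(759, -7410) = {2, 13, 19, 23}; no ℚ_2-point on the conic.

[2, 13, 19, 23]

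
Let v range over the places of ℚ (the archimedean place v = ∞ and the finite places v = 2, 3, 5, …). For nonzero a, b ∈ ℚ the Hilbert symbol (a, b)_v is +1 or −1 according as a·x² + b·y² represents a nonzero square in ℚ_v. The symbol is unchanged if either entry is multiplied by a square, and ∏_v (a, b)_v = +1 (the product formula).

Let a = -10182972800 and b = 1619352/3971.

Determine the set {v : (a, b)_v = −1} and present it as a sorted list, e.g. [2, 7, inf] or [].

[2, 17]

(a, b) ≡ (-182, 1122) mod (ℚ^×)²; places V = {2, 3, 5, 7, 11, 13, 17, 19, ∞}.
(a,b)_5: α=2, u≡3; β=0, v≡2 (mod 5); (3|5)=-1, (2|5)=-1; sign (−1)^0·-1^0·-1^2 = +1.
(a,b)_∞: sgn(-182)=−, sgn(1122)=+, so +1.
(a,b)_11: α=2, u≡9; β=-1, v≡1 (mod 11); (9|11)=+1, (1|11)=+1; sign (−1)^0·+1^-1·+1^2 = +1.
(a,b)_19: α=0, u≡3; β=-2, v≡7 (mod 19); (3|19)=-1, (7|19)=+1; sign (−1)^0·-1^-2·+1^0 = +1.
(a,b)_3: α=0, u≡1; β=5, v≡2 (mod 3); (1|3)=+1, (2|3)=-1; sign (−1)^0·+1^5·-1^0 = +1.
(a,b)_17: α=2, u≡3; β=1, v≡9 (mod 17); (3|17)=-1, (9|17)=+1; sign (−1)^0·-1^1·+1^2 = -1.
(a,b)_13: α=1, u≡1; β=0, v≡12 (mod 13); (1|13)=+1, (12|13)=+1; sign (−1)^0·+1^0·+1^1 = +1.
(a,b)_2: α=7, β=3; u≡5, v≡1 (mod 8); ε(u)ε(v)=0·0, αω(v)=7·0, βω(u)=3·1; sum ≡ 1  ⇒  -1.
(a,b)_7: α=1, u≡4; β=2, v≡4 (mod 7); (4|7)=+1, (4|7)=+1; sign (−1)^0·+1^2·+1^1 = +1.
(-182, 1122 / ℚ) ramifies at {2, 17}: a division algebra.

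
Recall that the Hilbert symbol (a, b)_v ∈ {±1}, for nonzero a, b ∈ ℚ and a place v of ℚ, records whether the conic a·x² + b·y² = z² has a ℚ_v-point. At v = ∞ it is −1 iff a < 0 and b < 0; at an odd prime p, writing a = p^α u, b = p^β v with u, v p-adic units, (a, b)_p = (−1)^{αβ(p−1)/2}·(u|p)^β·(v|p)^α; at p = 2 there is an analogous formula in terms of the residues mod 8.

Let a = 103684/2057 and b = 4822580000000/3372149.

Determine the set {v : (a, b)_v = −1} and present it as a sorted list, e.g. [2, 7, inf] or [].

(a, b) ≡ (17, 713545) mod (ℚ^×)²; places V = {2, 5, 7, 11, 17, 19, 23, 29, 31, 37, ∞}.
(a,b)_19: α=0, u≡4; β=1, v≡16 (mod 19); (4|19)=+1, (16|19)=+1; sign (−1)^0·+1^1·+1^0 = +1.
(a,b)_∞: sgn(17)=+, sgn(713545)=+, so +1.
(a,b)_2: α=2, β=8; u≡1, v≡1 (mod 8); ε(u)ε(v)=0·0, αω(v)=2·0, βω(u)=8·0; sum ≡ 0  ⇒  +1.
(a,b)_37: α=0, u≡24; β=1, v≡29 (mod 37); (24|37)=-1, (29|37)=-1; sign (−1)^0·-1^1·-1^0 = -1.
(a,b)_7: α=2, u≡5; β=3, v≡1 (mod 7); (5|7)=-1, (1|7)=+1; sign (−1)^0·-1^3·+1^2 = -1.
(a,b)_31: α=0, u≡30; β=-2, v≡1 (mod 31); (30|31)=-1, (1|31)=+1; sign (−1)^0·-1^-2·+1^0 = +1.
(a,b)_11: α=-2, u≡7; β=-2, v≡8 (mod 11); (7|11)=-1, (8|11)=-1; sign (−1)^0·-1^-2·-1^-2 = +1.
(a,b)_5: α=0, u≡2; β=7, v≡1 (mod 5); (2|5)=-1, (1|5)=+1; sign (−1)^0·-1^7·+1^0 = -1.
(a,b)_29: α=0, u≡10; β=-1, v≡13 (mod 29); (10|29)=-1, (13|29)=+1; sign (−1)^0·-1^-1·+1^0 = -1.
(a,b)_23: α=2, u≡15; β=0, v≡2 (mod 23); (15|23)=-1, (2|23)=+1; sign (−1)^0·-1^0·+1^2 = +1.
(a,b)_17: α=-1, u≡9; β=0, v≡15 (mod 17); (9|17)=+1, (15|17)=+1; sign (−1)^0·+1^0·+1^-1 = +1.
(17, 713545 / ℚ) ramifies at {5, 7, 29, 37}: a division algebra.

[5, 7, 29, 37]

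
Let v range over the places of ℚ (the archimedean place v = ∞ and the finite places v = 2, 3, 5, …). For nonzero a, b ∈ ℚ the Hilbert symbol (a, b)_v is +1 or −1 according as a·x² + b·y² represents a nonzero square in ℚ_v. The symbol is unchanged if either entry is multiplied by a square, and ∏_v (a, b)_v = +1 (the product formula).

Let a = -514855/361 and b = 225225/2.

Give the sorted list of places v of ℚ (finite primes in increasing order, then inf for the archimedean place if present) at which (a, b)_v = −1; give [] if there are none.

(a, b) ≡ (-4255, 2002) mod (ℚ^×)²; places V = {2, 3, 5, 7, 11, 13, 19, 23, 37, ∞}.
(a,b)_∞: sgn(-4255)=−, sgn(2002)=+, so +1.
(a,b)_23: α=1, u≡14; β=0, v≡16 (mod 23); (14|23)=-1, (16|23)=+1; sign (−1)^0·-1^0·+1^1 = +1.
(a,b)_19: α=-2, u≡7; β=0, v≡9 (mod 19); (7|19)=+1, (9|19)=+1; sign (−1)^0·+1^0·+1^-2 = +1.
(a,b)_3: α=0, u≡2; β=2, v≡1 (mod 3); (2|3)=-1, (1|3)=+1; sign (−1)^0·-1^2·+1^0 = +1.
(a,b)_7: α=0, u≡4; β=1, v≡5 (mod 7); (4|7)=+1, (5|7)=-1; sign (−1)^0·+1^1·-1^0 = +1.
(a,b)_11: α=2, u≡10; β=1, v≡2 (mod 11); (10|11)=-1, (2|11)=-1; sign (−1)^0·-1^1·-1^2 = -1.
(a,b)_13: α=0, u≡1; β=1, v≡11 (mod 13); (1|13)=+1, (11|13)=-1; sign (−1)^0·+1^1·-1^0 = +1.
(a,b)_2: α=0, β=-1; u≡1, v≡1 (mod 8); ε(u)ε(v)=0·0, αω(v)=0·0, βω(u)=-1·0; sum ≡ 0  ⇒  +1.
(a,b)_5: α=1, u≡4; β=2, v≡2 (mod 5); (4|5)=+1, (2|5)=-1; sign (−1)^0·+1^2·-1^1 = -1.
(a,b)_37: α=1, u≡25; β=0, v≡3 (mod 37); (25|37)=+1, (3|37)=+1; sign (−1)^0·+1^0·+1^1 = +1.
|Ram(-4255, 2002)| = 2, even; anisotropic at {5, 11}.

[5, 11]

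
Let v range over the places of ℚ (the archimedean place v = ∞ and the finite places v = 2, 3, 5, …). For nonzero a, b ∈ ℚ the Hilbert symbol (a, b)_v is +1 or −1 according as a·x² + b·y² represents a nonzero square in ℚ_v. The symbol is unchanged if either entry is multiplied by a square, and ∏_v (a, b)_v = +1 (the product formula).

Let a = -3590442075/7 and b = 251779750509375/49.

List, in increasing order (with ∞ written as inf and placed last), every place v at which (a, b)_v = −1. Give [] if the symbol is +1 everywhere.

Mod squares: a ≡ -21, b ≡ 935. Check v ∈ {∞, 2, 3, 5, 7, 11, 17, 37}.
v=∞: -21 < 0 and 935 > 0  ⇒  (a,b)_∞ = +1.
v=11: a=11^2·(≡9), b=11^3·(≡8) mod 11; (9|11)=+1, (8|11)=-1; (−1)^{2·3·5}·(+1)^3·(-1)^2 = +1.
v=3: a=3^1·(≡2), b=3^2·(≡2) mod 3; (2|3)=-1, (2|3)=-1; (−1)^{1·2·1}·(-1)^2·(-1)^1 = -1.
v=5: a=5^2·(≡1), b=5^5·(≡2) mod 5; (1|5)=+1, (2|5)=-1; (−1)^{2·5·2}·(+1)^5·(-1)^2 = +1.
v=17: a=17^2·(≡16), b=17^3·(≡4) mod 17; (16|17)=+1, (4|17)=+1; (−1)^{2·3·8}·(+1)^3·(+1)^2 = +1.
v=2: v_2(a)=0, v_2(b)=0; units ≡ 3, 7 (mod 8); ε·ε+αω+βω = 1·1+0·0+0·1 ≡ 1  ⇒  (a,b)_2 = -1.
v=37: a=37^2·(≡10), b=37^2·(≡28) mod 37; (10|37)=+1, (28|37)=+1; (−1)^{2·2·18}·(+1)^2·(+1)^2 = +1.
v=7: a=7^-1·(≡4), b=7^-2·(≡4) mod 7; (4|7)=+1, (4|7)=+1; (−1)^{-1·-2·3}·(+1)^-2·(+1)^-1 = +1.
(-21, 935 / ℚ) ramifies at {2, 3}: a division algebra.

[2, 3]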